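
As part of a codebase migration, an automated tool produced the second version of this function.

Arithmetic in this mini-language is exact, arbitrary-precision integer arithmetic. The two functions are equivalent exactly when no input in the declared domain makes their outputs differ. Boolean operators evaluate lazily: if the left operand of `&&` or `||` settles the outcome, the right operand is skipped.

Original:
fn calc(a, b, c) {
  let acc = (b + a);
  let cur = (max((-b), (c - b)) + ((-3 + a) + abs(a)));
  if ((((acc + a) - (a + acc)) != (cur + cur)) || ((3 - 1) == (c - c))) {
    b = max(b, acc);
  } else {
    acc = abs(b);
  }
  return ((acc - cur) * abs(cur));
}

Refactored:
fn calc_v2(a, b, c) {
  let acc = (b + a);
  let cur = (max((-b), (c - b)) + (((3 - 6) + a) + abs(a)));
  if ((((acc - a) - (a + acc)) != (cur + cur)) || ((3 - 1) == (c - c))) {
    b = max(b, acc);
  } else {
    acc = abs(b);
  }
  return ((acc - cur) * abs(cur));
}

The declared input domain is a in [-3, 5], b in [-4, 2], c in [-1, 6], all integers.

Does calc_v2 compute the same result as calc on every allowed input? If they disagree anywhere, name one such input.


Consider the input a=-3, b=-4, c=2.
calc: acc = -7; cur = 3; ((((acc + a) - (a + acc)) != (cur + cur)) || ((3 - 1) == (c - c))) -> true; b = -4; return -30
calc_v2: acc = -7; cur = 3; ((((acc - a) - (a + acc)) != (cur + cur)) || ((3 - 1) == (c - c))) -> false; acc = 4; return 3
-30 vs 3 — the two versions disagree here.
verdict: not equivalent; witness: a=-3, b=-4, c=2


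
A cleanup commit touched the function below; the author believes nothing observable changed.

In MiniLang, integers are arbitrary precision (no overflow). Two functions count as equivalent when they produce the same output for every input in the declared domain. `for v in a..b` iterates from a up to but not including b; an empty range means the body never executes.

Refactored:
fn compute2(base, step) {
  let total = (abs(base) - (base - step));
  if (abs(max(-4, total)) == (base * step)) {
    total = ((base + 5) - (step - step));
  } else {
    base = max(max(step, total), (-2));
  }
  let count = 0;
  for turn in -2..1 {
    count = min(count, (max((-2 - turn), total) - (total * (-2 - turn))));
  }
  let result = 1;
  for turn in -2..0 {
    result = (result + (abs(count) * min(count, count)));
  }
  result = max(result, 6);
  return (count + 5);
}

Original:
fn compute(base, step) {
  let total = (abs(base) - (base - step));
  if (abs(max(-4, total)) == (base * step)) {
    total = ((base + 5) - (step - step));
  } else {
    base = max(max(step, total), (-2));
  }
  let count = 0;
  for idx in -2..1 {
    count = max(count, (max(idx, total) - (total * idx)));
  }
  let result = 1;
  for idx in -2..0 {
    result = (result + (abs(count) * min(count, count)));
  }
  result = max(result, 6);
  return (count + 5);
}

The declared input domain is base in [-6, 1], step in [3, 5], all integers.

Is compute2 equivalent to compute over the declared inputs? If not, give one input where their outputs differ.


The rewrite breaks on base=-6, step=3, where the results are 50 and 5.
compute: total = 15; (abs(max(-4, total)) == (base * step)) -> false; base = 15; count = 0; [idx=-2]; count = 45; [idx=-1]; count = 45; [idx=0]; count = 45; result = 1; [idx=-2]; result = 2026; [idx=-1]; result = 4051; result = 4051; return 50
compute2: total = 15; (abs(max(-4, total)) == (base * step)) -> false; base = 15; count = 0; [turn=-2]; count = 0; [turn=-1]; count = 0; [turn=0]; count = 0; result = 1; [turn=-2]; result = 1; [turn=-1]; result = 1; result = 6; return 5
verdict: not equivalent; witness: base=-6, step=3


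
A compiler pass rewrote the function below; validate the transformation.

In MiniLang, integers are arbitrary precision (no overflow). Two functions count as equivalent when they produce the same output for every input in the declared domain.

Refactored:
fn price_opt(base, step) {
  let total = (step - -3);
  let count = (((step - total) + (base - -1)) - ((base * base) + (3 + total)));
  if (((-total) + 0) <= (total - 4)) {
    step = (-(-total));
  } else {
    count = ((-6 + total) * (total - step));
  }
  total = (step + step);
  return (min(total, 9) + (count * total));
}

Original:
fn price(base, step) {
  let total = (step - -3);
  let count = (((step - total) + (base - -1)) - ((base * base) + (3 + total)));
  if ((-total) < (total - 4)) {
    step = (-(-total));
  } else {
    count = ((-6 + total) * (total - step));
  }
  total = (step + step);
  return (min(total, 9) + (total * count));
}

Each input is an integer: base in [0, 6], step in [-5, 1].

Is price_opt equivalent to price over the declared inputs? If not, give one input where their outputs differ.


base=0, step=-1 yields 22 from price but -24 from price_opt.
verdict: not equivalent; witness: base=0, step=-1


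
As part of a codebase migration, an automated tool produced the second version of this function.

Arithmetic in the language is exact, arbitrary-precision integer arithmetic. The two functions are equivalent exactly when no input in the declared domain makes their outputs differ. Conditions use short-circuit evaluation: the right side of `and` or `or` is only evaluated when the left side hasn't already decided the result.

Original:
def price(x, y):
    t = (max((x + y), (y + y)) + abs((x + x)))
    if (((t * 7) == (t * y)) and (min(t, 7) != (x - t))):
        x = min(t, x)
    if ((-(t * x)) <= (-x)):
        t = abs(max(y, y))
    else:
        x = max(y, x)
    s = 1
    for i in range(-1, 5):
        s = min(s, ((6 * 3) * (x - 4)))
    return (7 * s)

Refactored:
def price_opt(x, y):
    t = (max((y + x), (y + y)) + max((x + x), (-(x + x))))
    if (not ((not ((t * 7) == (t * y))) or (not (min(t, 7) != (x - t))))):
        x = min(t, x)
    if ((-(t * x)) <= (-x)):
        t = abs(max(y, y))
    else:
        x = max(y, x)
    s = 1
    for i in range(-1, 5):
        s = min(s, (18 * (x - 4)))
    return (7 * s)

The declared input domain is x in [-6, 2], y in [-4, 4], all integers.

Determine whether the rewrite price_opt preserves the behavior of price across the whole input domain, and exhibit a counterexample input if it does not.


This is a faithful refactor — boolean connective usage differs; and arithmetic usage differs; and min/max/abs usage differs; and constant usage differs, but the computed results match everywhere.
Tracing x=-2, y=-1: price: t = 2; (((t * 7) == (t * y)) and (min(t, 7) != (x - t))) -> false; ((-(t * x)) <= (-x)) -> false; x = -1; s = 1; [i=-1]; s = -90; [i=0]; s = -90; [i=1]; s = -90; [i=2]; s = -90; [i=3]; s = -90; [i=4]; s = -90; return -630 | price_opt: t = 2; (not ((not ((t * 7) == (t * y))) or (not (min(t, 7) != (x - t))))) -> false; ((-(t * x)) <= (-x)) -> false; x = -1; s = 1; [i=-1]; s = -90; [i=0]; s = -90; [i=1]; s = -90; [i=2]; s = -90; [i=3]; s = -90; [i=4]; s = -90; return -630 — matching result -630.
Sweeping the whole domain (81 inputs) finds no disagreement.
verdict: equivalent


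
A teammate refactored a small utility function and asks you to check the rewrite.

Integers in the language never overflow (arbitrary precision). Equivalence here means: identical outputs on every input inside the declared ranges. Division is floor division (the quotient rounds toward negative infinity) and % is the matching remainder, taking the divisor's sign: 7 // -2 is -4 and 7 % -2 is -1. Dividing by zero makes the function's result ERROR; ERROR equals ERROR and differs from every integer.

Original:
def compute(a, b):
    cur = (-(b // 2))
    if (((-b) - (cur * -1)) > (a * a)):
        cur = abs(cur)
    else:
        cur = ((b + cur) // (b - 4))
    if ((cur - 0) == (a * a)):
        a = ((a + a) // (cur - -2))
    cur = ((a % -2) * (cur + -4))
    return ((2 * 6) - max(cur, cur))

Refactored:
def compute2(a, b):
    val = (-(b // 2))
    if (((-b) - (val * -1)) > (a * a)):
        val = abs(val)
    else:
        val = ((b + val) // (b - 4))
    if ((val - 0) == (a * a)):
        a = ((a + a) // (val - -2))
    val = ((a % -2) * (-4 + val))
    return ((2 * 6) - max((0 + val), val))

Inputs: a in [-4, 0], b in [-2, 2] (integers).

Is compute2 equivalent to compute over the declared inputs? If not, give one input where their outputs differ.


Comparing the listings, the differences include: local variable names differ; and constant usage differs; and arithmetic usage differs.
As a probe, take a=-4, b=-2: compute runs cur := 1 | (((-b) - (cur * -1)) > (a * a)): false | cur := 0 | ((cur - 0) == (a * a)): false | cur := 0 | result 12; compute2 runs val := 1 | (((-b) - (val * -1)) > (a * a)): false | val := 0 | ((val - 0) == (a * a)): false | val := 0 | result 12; both end at 12.
Sweeping the whole domain (25 inputs) finds no disagreement.
verdict: equivalent


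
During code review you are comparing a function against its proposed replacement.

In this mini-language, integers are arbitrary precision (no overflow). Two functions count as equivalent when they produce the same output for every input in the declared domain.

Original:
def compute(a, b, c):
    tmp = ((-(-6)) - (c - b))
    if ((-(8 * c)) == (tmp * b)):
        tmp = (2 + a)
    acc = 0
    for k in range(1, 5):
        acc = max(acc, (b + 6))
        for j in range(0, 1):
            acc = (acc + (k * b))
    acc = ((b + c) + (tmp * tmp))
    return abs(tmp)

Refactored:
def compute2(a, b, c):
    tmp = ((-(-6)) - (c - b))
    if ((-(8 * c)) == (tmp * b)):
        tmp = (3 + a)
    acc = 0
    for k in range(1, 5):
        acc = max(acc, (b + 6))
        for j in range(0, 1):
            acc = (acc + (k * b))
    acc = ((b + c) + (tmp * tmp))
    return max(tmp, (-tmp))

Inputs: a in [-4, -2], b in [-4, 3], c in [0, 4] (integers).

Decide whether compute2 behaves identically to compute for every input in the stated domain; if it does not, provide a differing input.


These are not equivalent — on a=-4, b=0, c=0 the outputs split (2 vs 1).
compute: tmp becomes 6; next ((-(8 * c)) == (tmp * b)) evaluates to true; next tmp becomes -2; next acc becomes 0; next at k=1:; next acc becomes 6; next at j=0:; next acc becomes 6; next at k=2:; next acc becomes 6; next at j=0:; next acc becomes 6; next at k=3:; next acc becomes 6; next at j=0:; next acc becomes 6; next at k=4:; next acc becomes 6; next at j=0:; next acc becomes 6; next acc becomes 4; next final value 2
compute2: tmp becomes 6; next ((-(8 * c)) == (tmp * b)) evaluates to true; next tmp becomes -1; next acc becomes 0; next at k=1:; next acc becomes 6; next at j=0:; next acc becomes 6; next at k=2:; next acc becomes 6; next at j=0:; next acc becomes 6; next at k=3:; next acc becomes 6; next at j=0:; next acc becomes 6; next at k=4:; next acc becomes 6; next at j=0:; next acc becomes 6; next acc becomes 1; next final value 1
verdict: not equivalent; witness: a=-4, b=0, c=0


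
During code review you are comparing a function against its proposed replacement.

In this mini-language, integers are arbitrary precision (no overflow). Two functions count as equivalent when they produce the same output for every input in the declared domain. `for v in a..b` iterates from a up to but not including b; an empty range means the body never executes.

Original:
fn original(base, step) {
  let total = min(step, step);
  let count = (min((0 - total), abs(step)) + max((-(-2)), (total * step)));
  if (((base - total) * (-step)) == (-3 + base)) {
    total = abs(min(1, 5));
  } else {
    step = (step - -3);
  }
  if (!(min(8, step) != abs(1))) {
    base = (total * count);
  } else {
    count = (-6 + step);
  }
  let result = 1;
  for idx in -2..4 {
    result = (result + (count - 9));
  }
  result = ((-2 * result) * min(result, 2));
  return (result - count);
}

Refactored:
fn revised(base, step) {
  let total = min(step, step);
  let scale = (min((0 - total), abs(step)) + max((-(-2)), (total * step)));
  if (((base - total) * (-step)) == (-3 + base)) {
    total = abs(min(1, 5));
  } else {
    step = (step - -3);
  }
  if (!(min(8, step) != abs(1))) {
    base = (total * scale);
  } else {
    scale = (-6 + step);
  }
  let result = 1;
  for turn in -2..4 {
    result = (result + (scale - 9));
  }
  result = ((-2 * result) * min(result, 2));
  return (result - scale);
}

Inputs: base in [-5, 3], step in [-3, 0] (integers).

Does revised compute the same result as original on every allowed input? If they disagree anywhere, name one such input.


Behavior is preserved: although local variable names differ, the outputs never diverge.
Tracing base=1, step=-2: original: total becomes -2; next count becomes 6; next (((base - total) * (-step)) == (-3 + base)) evaluates to false; next step becomes 1; next (!(min(8, step) != abs(1))) evaluates to true; next base becomes -12; next result becomes 1; next at idx=-2:; next result becomes -2; next at idx=-1:; next result becomes -5; next at idx=0:; next result becomes -8; next at idx=1:; next result becomes -11; next at idx=2:; next result becomes -14; next at idx=3:; next result becomes -17; next result becomes -578; next final value -584 | revised: total becomes -2; next scale becomes 6; next (((base - total) * (-step)) == (-3 + base)) evaluates to false; next step becomes 1; next (!(min(8, step) != abs(1))) evaluates to true; next base becomes -12; next result becomes 1; next at turn=-2:; next result becomes -2; next at turn=-1:; next result becomes -5; next at turn=0:; next result becomes -8; next at turn=1:; next result becomes -11; next at turn=2:; next result becomes -14; next at turn=3:; next result becomes -17; next result becomes -578; next final value -584 — matching result -584.
Sweeping the whole domain (36 inputs) finds no disagreement.
verdict: equivalent


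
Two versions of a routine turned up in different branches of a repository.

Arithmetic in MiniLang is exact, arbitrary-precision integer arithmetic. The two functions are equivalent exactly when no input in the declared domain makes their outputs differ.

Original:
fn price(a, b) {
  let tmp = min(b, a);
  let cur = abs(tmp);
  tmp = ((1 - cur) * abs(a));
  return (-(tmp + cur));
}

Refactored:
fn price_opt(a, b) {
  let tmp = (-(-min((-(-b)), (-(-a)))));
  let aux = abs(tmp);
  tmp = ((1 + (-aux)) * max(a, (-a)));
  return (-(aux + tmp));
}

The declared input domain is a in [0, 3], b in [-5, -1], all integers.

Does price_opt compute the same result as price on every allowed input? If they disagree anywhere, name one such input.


The two versions differ — the changes include local variable names differ; also arithmetic usage differs; also min/max/abs usage differs.
One worked example (a=0, b=-4) — price: tmp becomes -4; next cur becomes 4; next tmp becomes 0; next final value -4; price_opt: tmp becomes -4; next aux becomes 4; next tmp becomes 0; next final value -4; agreement on -4.
Across all 20 domain points the two functions coincide.
verdict: equivalent


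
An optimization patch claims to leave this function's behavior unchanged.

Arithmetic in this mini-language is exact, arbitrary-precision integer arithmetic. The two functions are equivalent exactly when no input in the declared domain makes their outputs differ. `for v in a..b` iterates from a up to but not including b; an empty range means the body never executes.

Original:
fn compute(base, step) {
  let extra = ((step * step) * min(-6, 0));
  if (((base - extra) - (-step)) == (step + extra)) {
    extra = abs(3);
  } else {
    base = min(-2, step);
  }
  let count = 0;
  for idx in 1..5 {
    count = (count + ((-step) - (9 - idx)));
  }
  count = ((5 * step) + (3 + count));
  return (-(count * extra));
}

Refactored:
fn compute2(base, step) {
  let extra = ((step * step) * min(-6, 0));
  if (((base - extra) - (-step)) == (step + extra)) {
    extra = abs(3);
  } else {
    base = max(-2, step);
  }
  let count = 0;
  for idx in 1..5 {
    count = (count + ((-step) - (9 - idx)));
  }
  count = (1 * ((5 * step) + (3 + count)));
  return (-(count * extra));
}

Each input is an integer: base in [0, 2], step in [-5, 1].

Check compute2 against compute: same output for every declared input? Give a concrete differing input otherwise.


Equivalent. The edit looks behavioral (`min(-2, step)` became `max(-2, step)`), but over these ranges it never changes the outcome.
Sweeping the whole domain (21 inputs) finds no disagreement.
As a probe, take base=2, step=-2: compute runs extra=-24, then (((base - extra) - (-step)) == (step + extra)) is false, then base=-2, then count=0, then (idx=1), then count=-6, then (idx=2), then count=-11, then (idx=3), then count=-15, then (idx=4), then count=-18, then count=-25, then returns -600; compute2 runs extra=-24, then (((base - extra) - (-step)) == (step + extra)) is false, then base=-2, then count=0, then (idx=1), then count=-6, then (idx=2), then count=-11, then (idx=3), then count=-15, then (idx=4), then count=-18, then count=-25, then returns -600; both end at -600.
verdict: equivalent


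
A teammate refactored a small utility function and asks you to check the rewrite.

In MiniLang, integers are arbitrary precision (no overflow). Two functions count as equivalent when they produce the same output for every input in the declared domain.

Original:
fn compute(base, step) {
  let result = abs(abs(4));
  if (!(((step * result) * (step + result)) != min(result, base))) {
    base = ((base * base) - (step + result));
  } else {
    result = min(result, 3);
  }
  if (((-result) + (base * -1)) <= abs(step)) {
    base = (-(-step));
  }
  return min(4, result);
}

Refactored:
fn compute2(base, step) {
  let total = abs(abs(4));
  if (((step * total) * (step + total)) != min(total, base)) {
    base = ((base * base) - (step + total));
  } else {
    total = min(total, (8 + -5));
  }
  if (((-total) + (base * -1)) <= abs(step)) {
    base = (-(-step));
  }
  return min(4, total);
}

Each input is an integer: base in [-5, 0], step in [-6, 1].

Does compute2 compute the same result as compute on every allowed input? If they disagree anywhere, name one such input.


Take base=-5, step=-6.
compute: result becomes 4; next (!(((step * result) * (step + result)) != min(result, base))) evaluates to false; next result becomes 3; next (((-result) + (base * -1)) <= abs(step)) evaluates to true; next base becomes -6; next final value 3
compute2: total becomes 4; next (((step * total) * (step + total)) != min(total, base)) evaluates to true; next base becomes 27; next (((-total) + (base * -1)) <= abs(step)) evaluates to true; next base becomes -6; next final value 4
3 against 4: the behavior changed.
verdict: not equivalent; witness: base=-5, step=-6


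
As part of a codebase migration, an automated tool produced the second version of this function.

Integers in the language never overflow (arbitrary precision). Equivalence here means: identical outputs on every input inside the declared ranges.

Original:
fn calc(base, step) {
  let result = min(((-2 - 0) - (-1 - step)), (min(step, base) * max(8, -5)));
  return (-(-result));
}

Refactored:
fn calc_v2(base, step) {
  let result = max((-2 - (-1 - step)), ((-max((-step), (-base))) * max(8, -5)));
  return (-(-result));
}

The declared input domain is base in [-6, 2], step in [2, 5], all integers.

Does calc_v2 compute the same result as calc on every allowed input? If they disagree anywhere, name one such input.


Consider the input base=-6, step=2.
calc: result = -48; return -48
calc_v2: result = 1; return 1
-48 and 1 differ, so these are not the same function on this domain.
verdict: not equivalent; witness: base=-6, step=2


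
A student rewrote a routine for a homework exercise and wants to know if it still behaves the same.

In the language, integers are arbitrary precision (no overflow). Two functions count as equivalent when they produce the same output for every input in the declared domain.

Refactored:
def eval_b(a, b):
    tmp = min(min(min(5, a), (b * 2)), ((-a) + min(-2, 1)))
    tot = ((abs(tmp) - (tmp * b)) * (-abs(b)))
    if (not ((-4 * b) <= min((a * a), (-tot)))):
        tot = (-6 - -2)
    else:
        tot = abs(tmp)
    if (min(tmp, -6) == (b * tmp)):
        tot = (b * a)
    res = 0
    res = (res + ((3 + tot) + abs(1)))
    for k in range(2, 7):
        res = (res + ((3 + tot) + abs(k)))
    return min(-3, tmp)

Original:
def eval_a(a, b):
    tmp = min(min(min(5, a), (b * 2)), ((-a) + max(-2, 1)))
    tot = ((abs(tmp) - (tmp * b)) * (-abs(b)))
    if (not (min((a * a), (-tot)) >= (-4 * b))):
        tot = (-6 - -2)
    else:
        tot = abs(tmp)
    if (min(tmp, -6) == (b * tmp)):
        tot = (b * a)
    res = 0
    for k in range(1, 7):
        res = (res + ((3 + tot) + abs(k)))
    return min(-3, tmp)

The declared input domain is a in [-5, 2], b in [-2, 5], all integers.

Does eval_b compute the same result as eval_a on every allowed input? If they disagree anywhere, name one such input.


Consider the input a=2, b=-1.
eval_a: tmp = -2; tot = 0; (not (min((a * a), (-tot)) >= (-4 * b))) -> true; tot = -4; (min(tmp, -6) == (b * tmp)) -> false; res = 0; [k=1]; res = 0; [k=2]; res = 1; [k=3]; res = 3; [k=4]; res = 6; [k=5]; res = 10; [k=6]; res = 15; return -3
eval_b: tmp = -4; tot = 0; (not ((-4 * b) <= min((a * a), (-tot)))) -> true; tot = -4; (min(tmp, -6) == (b * tmp)) -> false; res = 0; res = 0; [k=2]; res = 1; [k=3]; res = 3; [k=4]; res = 6; [k=5]; res = 10; [k=6]; res = 15; return -4
-3 and -4 differ, so these are not the same function on this domain.
verdict: not equivalent; witness: a=2, b=-1


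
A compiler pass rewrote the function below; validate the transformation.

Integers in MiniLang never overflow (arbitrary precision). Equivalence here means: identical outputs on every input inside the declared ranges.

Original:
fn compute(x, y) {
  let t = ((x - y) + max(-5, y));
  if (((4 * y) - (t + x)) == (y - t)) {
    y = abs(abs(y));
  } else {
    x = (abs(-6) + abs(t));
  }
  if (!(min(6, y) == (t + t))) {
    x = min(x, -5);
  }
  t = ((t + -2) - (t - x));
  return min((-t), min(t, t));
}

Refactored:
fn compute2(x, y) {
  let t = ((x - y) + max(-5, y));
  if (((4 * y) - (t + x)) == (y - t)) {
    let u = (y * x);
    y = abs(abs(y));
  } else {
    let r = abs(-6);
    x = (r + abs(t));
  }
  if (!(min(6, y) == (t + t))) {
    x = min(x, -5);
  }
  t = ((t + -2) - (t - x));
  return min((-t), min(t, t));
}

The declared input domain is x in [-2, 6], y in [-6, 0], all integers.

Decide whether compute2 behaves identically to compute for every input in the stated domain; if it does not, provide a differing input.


Changes here: arithmetic usage differs; statement counts differ; local variable names differ; the full 63-point sweep finds no disagreement.
verdict: equivalent


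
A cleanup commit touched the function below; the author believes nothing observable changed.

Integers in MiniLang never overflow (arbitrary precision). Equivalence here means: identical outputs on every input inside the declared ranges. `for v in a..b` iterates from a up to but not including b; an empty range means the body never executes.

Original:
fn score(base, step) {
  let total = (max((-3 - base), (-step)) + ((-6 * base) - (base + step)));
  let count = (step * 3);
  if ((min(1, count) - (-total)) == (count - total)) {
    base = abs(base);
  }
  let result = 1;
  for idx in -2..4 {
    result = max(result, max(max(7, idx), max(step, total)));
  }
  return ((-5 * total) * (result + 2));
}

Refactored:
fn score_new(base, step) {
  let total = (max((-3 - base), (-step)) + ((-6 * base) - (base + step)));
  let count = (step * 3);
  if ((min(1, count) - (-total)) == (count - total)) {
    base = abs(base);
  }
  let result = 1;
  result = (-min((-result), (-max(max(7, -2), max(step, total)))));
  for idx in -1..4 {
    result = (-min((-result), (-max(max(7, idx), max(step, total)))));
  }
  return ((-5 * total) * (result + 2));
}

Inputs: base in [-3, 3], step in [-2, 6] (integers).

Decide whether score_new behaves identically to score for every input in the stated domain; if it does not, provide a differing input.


The two are interchangeable: constant usage differs; and min/max/abs usage differs; and statement counts differ; and loop structure differs, and every declared input agrees.
As a probe, take base=2, step=3: score runs total := -20 | count := 9 | ((min(1, count) - (-total)) == (count - total)): false | result := 1 | iter idx=-2: | result := 7 | iter idx=-1: | result := 7 | iter idx=0: | result := 7 | iter idx=1: | result := 7 | iter idx=2: | result := 7 | iter idx=3: | result := 7 | result 900; score_new runs total := -20 | count := 9 | ((min(1, count) - (-total)) == (count - total)): false | result := 1 | result := 7 | iter idx=-1: | result := 7 | iter idx=0: | result := 7 | iter idx=1: | result := 7 | iter idx=2: | result := 7 | iter idx=3: | result := 7 | result 900; both end at 900.
Every one of the 63 inputs gives matching results.
verdict: equivalent


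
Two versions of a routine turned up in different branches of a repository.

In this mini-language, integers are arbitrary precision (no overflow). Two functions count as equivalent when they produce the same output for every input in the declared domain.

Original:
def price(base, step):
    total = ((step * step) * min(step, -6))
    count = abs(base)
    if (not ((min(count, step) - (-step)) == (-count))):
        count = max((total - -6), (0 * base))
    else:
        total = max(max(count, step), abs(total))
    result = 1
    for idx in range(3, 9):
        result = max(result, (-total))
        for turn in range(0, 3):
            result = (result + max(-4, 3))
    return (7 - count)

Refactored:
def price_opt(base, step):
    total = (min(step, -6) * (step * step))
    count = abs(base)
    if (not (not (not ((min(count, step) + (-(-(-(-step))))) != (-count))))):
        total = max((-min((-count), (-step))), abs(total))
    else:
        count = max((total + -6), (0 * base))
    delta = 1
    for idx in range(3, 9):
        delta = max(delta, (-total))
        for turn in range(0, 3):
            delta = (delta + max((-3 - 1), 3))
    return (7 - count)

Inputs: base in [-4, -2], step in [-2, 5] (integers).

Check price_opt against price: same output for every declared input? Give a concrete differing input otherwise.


These are not equivalent — on base=-4, step=0 the outputs split (1 vs 7).
price: total = 0; count = 4; (not ((min(count, step) - (-step)) == (-count))) -> true; count = 6; result = 1; [idx=3]; result = 1; [turn=0]; result = 4; [turn=1]; result = 7; [turn=2]; result = 10; [idx=4]; result = 10; [turn=0]; result = 13; [turn=1]; result = 16; [turn=2]; result = 19; [idx=5]; result = 19; [turn=0]; result = 22; [turn=1]; result = 25; [turn=2]; result = 28; [idx=6]; result = 28; [turn=0]; result = 31; [turn=1]; result = 34; [turn=2]; result = 37; [idx=7]; result = 37; [turn=0]; result = 40; [turn=1]; result = 43; [turn=2]; result = 46; [idx=8]; result = 46; [turn=0]; result = 49; [turn=1]; result = 52; [turn=2]; result = 55; return 1
price_opt: total = 0; count = 4; (not (not (not ((min(count, step) + (-(-(-(-step))))) != (-count))))) -> false; count = 0; delta = 1; [idx=3]; delta = 1; [turn=0]; delta = 4; [turn=1]; delta = 7; [turn=2]; delta = 10; [idx=4]; delta = 10; [turn=0]; delta = 13; [turn=1]; delta = 16; [turn=2]; delta = 19; [idx=5]; delta = 19; [turn=0]; delta = 22; [turn=1]; delta = 25; [turn=2]; delta = 28; [idx=6]; delta = 28; [turn=0]; delta = 31; [turn=1]; delta = 34; [turn=2]; delta = 37; [idx=7]; delta = 37; [turn=0]; delta = 40; [turn=1]; delta = 43; [turn=2]; delta = 46; [idx=8]; delta = 46; [turn=0]; delta = 49; [turn=1]; delta = 52; [turn=2]; delta = 55; return 7
verdict: not equivalent; witness: base=-4, step=0


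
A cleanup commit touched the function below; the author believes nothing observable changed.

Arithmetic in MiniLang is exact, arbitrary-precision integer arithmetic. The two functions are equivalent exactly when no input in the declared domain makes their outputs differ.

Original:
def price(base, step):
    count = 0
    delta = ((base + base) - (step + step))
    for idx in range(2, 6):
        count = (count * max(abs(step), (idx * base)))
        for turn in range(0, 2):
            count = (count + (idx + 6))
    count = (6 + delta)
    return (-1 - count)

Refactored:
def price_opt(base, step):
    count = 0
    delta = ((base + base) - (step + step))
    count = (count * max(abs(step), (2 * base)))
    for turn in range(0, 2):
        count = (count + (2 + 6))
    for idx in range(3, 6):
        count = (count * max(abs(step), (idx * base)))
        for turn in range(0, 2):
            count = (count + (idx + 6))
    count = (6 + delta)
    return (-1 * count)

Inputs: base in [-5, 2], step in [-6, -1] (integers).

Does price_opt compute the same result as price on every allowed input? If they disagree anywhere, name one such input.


base=-5, step=-6 yields -9 from price but -8 from price_opt.
verdict: not equivalent; witness: base=-5, step=-6


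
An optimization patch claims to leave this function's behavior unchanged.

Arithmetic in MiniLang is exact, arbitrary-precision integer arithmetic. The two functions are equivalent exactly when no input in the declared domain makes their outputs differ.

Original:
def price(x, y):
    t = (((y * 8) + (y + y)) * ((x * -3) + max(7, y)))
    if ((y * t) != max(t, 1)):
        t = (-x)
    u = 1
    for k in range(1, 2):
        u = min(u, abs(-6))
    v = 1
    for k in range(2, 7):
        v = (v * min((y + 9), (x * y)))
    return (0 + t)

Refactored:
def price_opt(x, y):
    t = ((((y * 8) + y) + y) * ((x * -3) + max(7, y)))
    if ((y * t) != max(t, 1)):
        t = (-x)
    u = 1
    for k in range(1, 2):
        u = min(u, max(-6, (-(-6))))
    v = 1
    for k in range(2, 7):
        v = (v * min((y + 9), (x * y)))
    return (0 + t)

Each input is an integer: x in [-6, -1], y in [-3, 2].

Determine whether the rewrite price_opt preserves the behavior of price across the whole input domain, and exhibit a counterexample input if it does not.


Side by side, the visible changes include: min/max/abs usage differs, plus constant usage differs.
Spot check at x=-5, y=0 — price: t=0, then ((y * t) != max(t, 1)) is true, then t=5, then u=1, then (k=1), then u=1, then v=1, then (k=2), then v=0, then (k=3), then v=0, then (k=4), then v=0, then (k=5), then v=0, then (k=6), then v=0, then returns 5. price_opt: t=0, then ((y * t) != max(t, 1)) is true, then t=5, then u=1, then (k=1), then u=1, then v=1, then (k=2), then v=0, then (k=3), then v=0, then (k=4), then v=0, then (k=5), then v=0, then (k=6), then v=0, then returns 5. Both give 5.
Sweeping the whole domain (36 inputs) finds no disagreement.
verdict: equivalent


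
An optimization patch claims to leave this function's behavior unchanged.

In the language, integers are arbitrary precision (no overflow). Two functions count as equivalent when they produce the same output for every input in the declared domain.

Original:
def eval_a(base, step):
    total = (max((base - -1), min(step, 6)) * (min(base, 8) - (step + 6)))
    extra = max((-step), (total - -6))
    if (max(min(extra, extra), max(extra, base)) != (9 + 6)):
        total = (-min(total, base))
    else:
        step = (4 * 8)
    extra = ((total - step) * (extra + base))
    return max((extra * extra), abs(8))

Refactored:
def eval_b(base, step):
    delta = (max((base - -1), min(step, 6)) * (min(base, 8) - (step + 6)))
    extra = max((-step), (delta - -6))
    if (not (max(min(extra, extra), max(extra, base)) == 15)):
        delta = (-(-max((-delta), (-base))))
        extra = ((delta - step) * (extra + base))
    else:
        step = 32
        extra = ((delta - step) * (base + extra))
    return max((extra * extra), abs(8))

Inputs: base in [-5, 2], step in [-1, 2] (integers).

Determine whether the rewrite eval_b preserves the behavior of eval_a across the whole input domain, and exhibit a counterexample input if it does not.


Although boolean connective usage differs; constant usage differs; local variable names differ; arithmetic usage differs; statement counts differ; min/max/abs usage differs; comparison usage differs, 32/32 inputs agree.
verdict: equivalent


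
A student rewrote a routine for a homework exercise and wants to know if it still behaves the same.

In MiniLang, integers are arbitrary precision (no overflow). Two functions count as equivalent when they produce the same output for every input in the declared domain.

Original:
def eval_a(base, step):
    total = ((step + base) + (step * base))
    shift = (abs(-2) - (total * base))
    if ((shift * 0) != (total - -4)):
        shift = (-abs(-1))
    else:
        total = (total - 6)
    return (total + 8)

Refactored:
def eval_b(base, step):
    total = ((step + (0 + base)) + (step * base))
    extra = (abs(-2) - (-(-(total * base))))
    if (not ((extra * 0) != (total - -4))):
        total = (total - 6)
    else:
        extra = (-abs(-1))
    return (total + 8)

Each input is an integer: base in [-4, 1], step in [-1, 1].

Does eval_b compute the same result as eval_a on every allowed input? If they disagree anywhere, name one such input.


Side by side, the visible changes include: local variable names differ; also boolean connective usage differs; also arithmetic usage differs; also constant usage differs.
One worked example (base=-4, step=-1) — eval_a: total becomes -1; next shift becomes -2; next ((shift * 0) != (total - -4)) evaluates to true; next shift becomes -1; next final value 7; eval_b: total becomes -1; next extra becomes -2; next (not ((extra * 0) != (total - -4))) evaluates to false; next extra becomes -1; next final value 7; agreement on 7.
Every one of the 18 inputs gives matching results.
verdict: equivalent


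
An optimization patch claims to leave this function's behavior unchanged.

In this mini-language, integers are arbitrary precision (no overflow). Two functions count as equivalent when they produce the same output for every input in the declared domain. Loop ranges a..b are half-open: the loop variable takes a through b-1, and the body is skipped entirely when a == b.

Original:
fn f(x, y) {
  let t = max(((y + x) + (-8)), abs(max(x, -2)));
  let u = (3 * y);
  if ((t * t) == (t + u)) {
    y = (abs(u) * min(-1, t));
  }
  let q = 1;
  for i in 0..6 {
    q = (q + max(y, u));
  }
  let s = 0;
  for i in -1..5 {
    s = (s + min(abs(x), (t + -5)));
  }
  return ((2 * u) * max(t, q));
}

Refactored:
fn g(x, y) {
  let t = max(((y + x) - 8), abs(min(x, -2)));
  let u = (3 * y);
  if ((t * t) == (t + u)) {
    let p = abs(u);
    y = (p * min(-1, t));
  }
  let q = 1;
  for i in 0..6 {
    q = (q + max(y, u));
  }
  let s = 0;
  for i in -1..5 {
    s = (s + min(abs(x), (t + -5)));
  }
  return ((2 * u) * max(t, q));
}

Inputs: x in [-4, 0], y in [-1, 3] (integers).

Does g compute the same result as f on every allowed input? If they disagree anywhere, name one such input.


There is a counterexample at x=-4, y=-1: -12 on one side, -24 on the other.
f: t = 2; u = -3; ((t * t) == (t + u)) -> false; q = 1; [i=0]; q = 0; [i=1]; q = -1; [i=2]; q = -2; [i=3]; q = -3; [i=4]; q = -4; [i=5]; q = -5; s = 0; [i=-1]; s = -3; [i=0]; s = -6; [i=1]; s = -9; [i=2]; s = -12; [i=3]; s = -15; [i=4]; s = -18; return -12
g: t = 4; u = -3; ((t * t) == (t + u)) -> false; q = 1; [i=0]; q = 0; [i=1]; q = -1; [i=2]; q = -2; [i=3]; q = -3; [i=4]; q = -4; [i=5]; q = -5; s = 0; [i=-1]; s = -1; [i=0]; s = -2; [i=1]; s = -3; [i=2]; s = -4; [i=3]; s = -5; [i=4]; s = -6; return -24
verdict: not equivalent; witness: x=-4, y=-1


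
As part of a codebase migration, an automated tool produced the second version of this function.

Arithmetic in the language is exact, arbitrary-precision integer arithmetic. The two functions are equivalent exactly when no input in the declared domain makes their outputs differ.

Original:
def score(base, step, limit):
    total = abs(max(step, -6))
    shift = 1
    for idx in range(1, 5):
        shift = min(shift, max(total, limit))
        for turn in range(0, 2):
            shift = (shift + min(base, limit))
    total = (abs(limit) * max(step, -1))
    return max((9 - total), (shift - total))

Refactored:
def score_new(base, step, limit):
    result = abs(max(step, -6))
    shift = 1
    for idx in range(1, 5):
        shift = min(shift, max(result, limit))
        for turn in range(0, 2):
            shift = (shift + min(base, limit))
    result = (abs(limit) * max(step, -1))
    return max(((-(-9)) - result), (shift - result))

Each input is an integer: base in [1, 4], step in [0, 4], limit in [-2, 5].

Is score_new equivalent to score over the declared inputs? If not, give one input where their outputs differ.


Reading the diff, among the changes: local variable names differ.
As a probe, take base=2, step=4, limit=-2: score runs total becomes 4; next shift becomes 1; next at idx=1:; next shift becomes 1; next at turn=0:; next shift becomes -1; next at turn=1:; next shift becomes -3; next at idx=2:; next shift becomes -3; next at turn=0:; next shift becomes -5; next at turn=1:; next shift becomes -7; next at idx=3:; next shift becomes -7; next at turn=0:; next shift becomes -9; next at turn=1:; next shift becomes -11; next at idx=4:; next shift becomes -11; next at turn=0:; next shift becomes -13; next at turn=1:; next shift becomes -15; next total becomes 8; next final value 1; score_new runs result becomes 4; next shift becomes 1; next at idx=1:; next shift becomes 1; next at turn=0:; next shift becomes -1; next at turn=1:; next shift becomes -3; next at idx=2:; next shift becomes -3; next at turn=0:; next shift becomes -5; next at turn=1:; next shift becomes -7; next at idx=3:; next shift becomes -7; next at turn=0:; next shift becomes -9; next at turn=1:; next shift becomes -11; next at idx=4:; next shift becomes -11; next at turn=0:; next shift becomes -13; next at turn=1:; next shift becomes -15; next result becomes 8; next final value 1; both end at 1.
An exhaustive pass over the 160 declared inputs shows identical outputs.
verdict: equivalent


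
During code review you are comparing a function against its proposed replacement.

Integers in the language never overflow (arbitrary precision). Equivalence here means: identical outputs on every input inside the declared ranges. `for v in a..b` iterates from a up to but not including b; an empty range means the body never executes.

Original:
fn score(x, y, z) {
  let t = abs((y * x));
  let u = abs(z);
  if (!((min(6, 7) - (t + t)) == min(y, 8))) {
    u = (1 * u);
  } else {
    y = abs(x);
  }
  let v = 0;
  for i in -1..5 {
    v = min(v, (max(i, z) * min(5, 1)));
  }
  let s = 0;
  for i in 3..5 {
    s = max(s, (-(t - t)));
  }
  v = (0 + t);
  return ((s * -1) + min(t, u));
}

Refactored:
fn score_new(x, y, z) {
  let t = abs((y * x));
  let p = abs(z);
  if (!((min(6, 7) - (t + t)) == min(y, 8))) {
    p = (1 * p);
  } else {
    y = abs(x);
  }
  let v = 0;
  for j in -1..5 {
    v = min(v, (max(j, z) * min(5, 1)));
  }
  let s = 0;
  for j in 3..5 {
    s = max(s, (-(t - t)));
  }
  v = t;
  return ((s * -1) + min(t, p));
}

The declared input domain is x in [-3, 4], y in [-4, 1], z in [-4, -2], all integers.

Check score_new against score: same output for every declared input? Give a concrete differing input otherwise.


Although arithmetic usage differs, constant usage differs, local variable names differ, 144/144 inputs agree.
verdict: equivalent


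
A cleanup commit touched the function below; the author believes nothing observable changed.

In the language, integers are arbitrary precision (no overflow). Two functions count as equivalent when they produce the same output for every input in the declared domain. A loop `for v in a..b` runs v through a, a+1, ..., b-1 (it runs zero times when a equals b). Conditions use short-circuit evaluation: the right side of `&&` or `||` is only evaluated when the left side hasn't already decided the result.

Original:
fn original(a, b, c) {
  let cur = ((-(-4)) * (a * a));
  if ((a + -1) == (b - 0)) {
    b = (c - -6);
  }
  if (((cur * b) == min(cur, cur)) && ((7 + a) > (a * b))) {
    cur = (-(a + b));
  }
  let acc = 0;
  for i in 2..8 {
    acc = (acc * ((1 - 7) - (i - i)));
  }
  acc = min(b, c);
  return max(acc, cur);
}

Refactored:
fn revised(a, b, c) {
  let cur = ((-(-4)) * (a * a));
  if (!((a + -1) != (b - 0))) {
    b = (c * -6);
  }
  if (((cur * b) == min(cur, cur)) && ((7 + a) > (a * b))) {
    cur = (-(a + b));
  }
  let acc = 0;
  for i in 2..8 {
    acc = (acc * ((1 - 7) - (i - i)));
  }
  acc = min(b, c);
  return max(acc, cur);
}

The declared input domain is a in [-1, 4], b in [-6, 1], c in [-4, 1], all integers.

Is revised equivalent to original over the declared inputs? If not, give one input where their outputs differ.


Try a=0, b=-1, c=-4.
original: cur=0, then ((a + -1) == (b - 0)) is true, then b=2, then (((cur * b) == min(cur, cur)) && ((7 + a) > (a * b))) is true, then cur=-2, then acc=0, then (i=2), then acc=0, then (i=3), then acc=0, then (i=4), then acc=0, then (i=5), then acc=0, then (i=6), then acc=0, then (i=7), then acc=0, then acc=-4, then returns -2
revised: cur=0, then (!((a + -1) != (b - 0))) is true, then b=24, then (((cur * b) == min(cur, cur)) && ((7 + a) > (a * b))) is true, then cur=-24, then acc=0, then (i=2), then acc=0, then (i=3), then acc=0, then (i=4), then acc=0, then (i=5), then acc=0, then (i=6), then acc=0, then (i=7), then acc=0, then acc=-4, then returns -4
-2 vs -4 — the two versions disagree here.
verdict: not equivalent; witness: a=0, b=-1, c=-4
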